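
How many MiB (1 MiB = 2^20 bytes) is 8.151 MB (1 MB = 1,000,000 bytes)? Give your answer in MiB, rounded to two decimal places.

7.77 MiB

8.151 MB = 8.151 × 10^6 bytes = 8,151,000 bytes
1 MiB = 1,048,576 bytes
8,151,000 / 1,048,576 = 7.77 MiB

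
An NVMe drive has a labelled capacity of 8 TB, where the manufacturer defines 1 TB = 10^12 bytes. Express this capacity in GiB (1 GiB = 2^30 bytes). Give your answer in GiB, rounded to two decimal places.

7,450.58 GiB

8 TB × 1,000,000,000,000 bytes/TB = 8,000,000,000,000 bytes
1 GiB = 1,073,741,824 bytes
8,000,000,000,000 / 1,073,741,824 = 7,450.58 GiB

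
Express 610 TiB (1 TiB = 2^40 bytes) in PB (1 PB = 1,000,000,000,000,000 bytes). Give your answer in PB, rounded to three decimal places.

0.671 PB

610 TiB = 610 × 2^40 bytes = 670,702,092,943,360 bytes
1 PB = 10^15 bytes = 1,000,000,000,000,000 bytes
670,702,092,943,360 / 1,000,000,000,000,000 = 0.671 PB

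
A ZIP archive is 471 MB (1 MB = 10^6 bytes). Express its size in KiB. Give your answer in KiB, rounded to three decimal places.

471 MB = 471 × 10^6 bytes = 471,000,000 bytes
1 KiB = 2^10 bytes = 1,024 bytes
471,000,000 / 1,024 = 459,960.938 KiB

459,960.938 KiB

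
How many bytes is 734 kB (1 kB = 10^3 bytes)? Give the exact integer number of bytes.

734,000 bytes

734 × 1,000 = 734,000 bytes  (1 kB = 10^3 bytes)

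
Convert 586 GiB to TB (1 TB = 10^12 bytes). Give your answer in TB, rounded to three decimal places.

586 GiB × 1,073,741,824 bytes/GiB = 629,212,708,864 bytes
1 TB = 1,000,000,000,000 bytes
629,212,708,864 / 1,000,000,000,000 = 0.629 TB

0.629 TB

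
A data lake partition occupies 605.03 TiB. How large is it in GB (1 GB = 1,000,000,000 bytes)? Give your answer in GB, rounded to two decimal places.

665,237.52 GB

605.03 TiB = 605.03 × 2^40 bytes = 665,237,520,153,313.28 bytes
1 GB = 1,000,000,000 bytes
665,237,520,153,313.28 / 1,000,000,000 = 665,237.52 GB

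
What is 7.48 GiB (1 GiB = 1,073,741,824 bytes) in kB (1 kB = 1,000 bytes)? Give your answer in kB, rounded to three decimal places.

8,031,588.844 kB

7.48 GiB × 1,073,741,824 bytes/GiB = 8,031,588,843.52 bytes
1 kB = 1,000 bytes
8,031,588,843.52 / 1,000 = 8,031,588.844 kB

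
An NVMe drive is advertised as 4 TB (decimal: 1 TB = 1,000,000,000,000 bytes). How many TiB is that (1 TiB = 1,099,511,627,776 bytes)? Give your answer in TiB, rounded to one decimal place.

3.6 TiB

4 TB = 4 × 10^12 bytes = 4,000,000,000,000 bytes
1 TiB = 1,099,511,627,776 bytes
4,000,000,000,000 / 1,099,511,627,776 = 3.6 TiB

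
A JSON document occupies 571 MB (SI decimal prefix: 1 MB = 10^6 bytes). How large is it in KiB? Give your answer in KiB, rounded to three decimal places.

571 MB × 1,000,000 bytes/MB = 571,000,000 bytes
1 KiB = 1,024 bytes
571,000,000 / 1,024 = 557,617.188 KiB

557,617.188 KiB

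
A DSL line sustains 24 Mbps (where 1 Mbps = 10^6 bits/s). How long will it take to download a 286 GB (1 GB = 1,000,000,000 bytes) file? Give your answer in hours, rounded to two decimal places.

26.48 hours

286 GB = 286,000,000,000 bytes = 2,288,000,000,000 bits
24 Mbps = 24,000,000 bits/s
time = 2,288,000,000,000 / 24,000,000 = 95,333.3333 s
95,333.3333 s / 3600 = 26.48 hours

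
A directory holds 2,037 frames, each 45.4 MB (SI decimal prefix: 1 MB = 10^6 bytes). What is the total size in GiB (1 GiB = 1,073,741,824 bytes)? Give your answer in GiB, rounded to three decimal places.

Total = 2,037 × 45.4 MB = 92479.8 MB
= 92479.8 × 1,000,000 bytes = 92,479,800,000 bytes
1 GiB = 1,073,741,824 bytes
92,479,800,000 / 1,073,741,824 = 86.129 GiB

86.129 GiB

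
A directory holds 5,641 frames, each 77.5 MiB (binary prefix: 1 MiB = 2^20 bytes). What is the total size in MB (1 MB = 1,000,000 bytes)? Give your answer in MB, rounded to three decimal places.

Total = 5,641 × 77.5 MiB = 437177.5 MiB
= 437177.5 × 1,048,576 bytes = 458,413,834,240 bytes
1 MB = 1,000,000 bytes
458,413,834,240 / 1,000,000 = 458,413.834 MB

458,413.834 MB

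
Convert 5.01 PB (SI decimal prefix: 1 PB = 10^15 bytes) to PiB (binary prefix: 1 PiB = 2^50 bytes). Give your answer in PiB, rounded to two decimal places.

4.45 PiB

5.01 PB = 5.01 × 10^15 bytes = 5,010,000,000,000,000 bytes
1 PiB = 1,125,899,906,842,624 bytes
5,010,000,000,000,000 / 1,125,899,906,842,624 = 4.45 PiB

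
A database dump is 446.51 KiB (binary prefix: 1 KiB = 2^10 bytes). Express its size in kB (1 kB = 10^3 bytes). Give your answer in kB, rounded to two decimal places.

457.23 kB

446.51 KiB × 1,024 bytes/KiB = 457,226.24 bytes
1 kB = 1,000 bytes
457,226.24 / 1,000 = 457.23 kB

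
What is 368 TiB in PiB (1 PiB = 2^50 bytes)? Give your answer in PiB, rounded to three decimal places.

0.359 PiB

368 TiB × 1,099,511,627,776 bytes/TiB = 404,620,279,021,568 bytes
1 PiB = 2^50 bytes = 1,125,899,906,842,624 bytes
404,620,279,021,568 / 1,125,899,906,842,624 = 0.359 PiB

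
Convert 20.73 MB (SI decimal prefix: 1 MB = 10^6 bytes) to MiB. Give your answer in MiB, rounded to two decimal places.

20.73 MB = 20.73 × 10^6 bytes = 20,730,000 bytes
1 MiB = 2^20 bytes = 1,048,576 bytes
20,730,000 / 1,048,576 = 19.77 MiB

19.77 MiB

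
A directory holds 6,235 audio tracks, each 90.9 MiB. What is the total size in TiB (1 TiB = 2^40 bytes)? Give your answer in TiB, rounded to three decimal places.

Total = 6,235 × 90.9 MiB = 566761.5 MiB
= 566761.5 × 1,048,576 bytes = 594,292,506,624 bytes
1 TiB = 1,099,511,627,776 bytes
594,292,506,624 / 1,099,511,627,776 = 0.541 TiB

0.541 TiB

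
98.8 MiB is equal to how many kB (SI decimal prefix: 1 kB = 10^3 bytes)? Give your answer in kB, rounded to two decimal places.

98.8 MiB × 1,048,576 bytes/MiB = 103,599,308.8 bytes
1 kB = 10^3 bytes = 1,000 bytes
103,599,308.8 / 1,000 = 103,599.31 kB

103,599.31 kB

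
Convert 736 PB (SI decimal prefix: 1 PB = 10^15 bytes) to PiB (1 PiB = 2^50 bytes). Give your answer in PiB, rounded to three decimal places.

653.699 PiB

736 PB = 736 × 10^15 bytes = 736,000,000,000,000,000 bytes
1 PiB = 2^50 bytes = 1,125,899,906,842,624 bytes
736,000,000,000,000,000 / 1,125,899,906,842,624 = 653.699 PiB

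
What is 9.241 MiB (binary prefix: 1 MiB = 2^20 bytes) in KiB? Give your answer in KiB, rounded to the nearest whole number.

9.241 MiB × 1,048,576 bytes/MiB = 9,689,890.816 bytes
1 KiB = 1,024 bytes
9,689,890.816 / 1,024 = 9,463 KiB

9,463 KiB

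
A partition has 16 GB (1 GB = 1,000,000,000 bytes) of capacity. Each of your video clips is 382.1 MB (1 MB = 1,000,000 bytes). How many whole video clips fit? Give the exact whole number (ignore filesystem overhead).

41

Capacity: 16 GB = 16,000,000,000 bytes
Per item: 382.1 MB = 382,100,000 bytes
⌊16,000,000,000 / 382,100,000⌋ = 41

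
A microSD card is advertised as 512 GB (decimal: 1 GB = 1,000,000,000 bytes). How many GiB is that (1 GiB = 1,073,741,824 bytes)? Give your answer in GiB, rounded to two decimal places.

476.84 GiB

512 GB = 512 × 10^9 bytes = 512,000,000,000 bytes
1 GiB = 1,073,741,824 bytes
512,000,000,000 / 1,073,741,824 = 476.84 GiB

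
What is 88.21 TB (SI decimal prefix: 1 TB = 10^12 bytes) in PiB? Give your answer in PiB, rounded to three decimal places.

88.21 TB × 1,000,000,000,000 bytes/TB = 88,210,000,000,000 bytes
1 PiB = 2^50 bytes = 1,125,899,906,842,624 bytes
88,210,000,000,000 / 1,125,899,906,842,624 = 0.078 PiB

0.078 PiB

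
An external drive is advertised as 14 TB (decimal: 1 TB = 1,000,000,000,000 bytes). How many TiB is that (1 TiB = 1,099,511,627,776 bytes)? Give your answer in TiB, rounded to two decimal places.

12.73 TiB

14 TB = 14 × 10^12 bytes = 14,000,000,000,000 bytes
1 TiB = 1,099,511,627,776 bytes
14,000,000,000,000 / 1,099,511,627,776 = 12.73 TiB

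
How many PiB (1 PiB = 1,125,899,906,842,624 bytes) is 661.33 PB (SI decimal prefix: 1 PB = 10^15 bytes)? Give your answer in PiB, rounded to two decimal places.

587.38 PiB

661.33 PB = 661.33 × 10^15 bytes = 661,330,000,000,000,000 bytes
1 PiB = 2^50 bytes = 1,125,899,906,842,624 bytes
661,330,000,000,000,000 / 1,125,899,906,842,624 = 587.38 PiB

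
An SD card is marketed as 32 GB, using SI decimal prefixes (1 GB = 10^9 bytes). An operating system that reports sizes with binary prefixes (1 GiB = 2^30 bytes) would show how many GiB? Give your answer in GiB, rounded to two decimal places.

32 GB × 1,000,000,000 bytes/GB = 32,000,000,000 bytes
1 GiB = 1,073,741,824 bytes
32,000,000,000 / 1,073,741,824 = 29.80 GiB

29.80 GiB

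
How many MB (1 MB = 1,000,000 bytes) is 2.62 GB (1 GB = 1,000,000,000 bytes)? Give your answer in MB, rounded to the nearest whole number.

2,620 MB

2.62 GB × 1,000,000,000 bytes/GB = 2,620,000,000 bytes
1 MB = 1,000,000 bytes
2,620,000,000 / 1,000,000 = 2,620 MB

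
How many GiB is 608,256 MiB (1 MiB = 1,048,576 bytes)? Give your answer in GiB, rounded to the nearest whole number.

594 GiB

608,256 MiB × 1,048,576 bytes/MiB = 637,802,643,456 bytes
1 GiB = 2^30 bytes = 1,073,741,824 bytes
637,802,643,456 / 1,073,741,824 = 594 GiB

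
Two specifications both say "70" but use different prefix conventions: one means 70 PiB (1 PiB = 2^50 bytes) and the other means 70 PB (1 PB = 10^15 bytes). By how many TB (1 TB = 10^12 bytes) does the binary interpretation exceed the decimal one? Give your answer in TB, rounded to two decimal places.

70 PiB = 70 × 1,125,899,906,842,624 = 78,812,993,478,983,680 bytes
70 PB = 70 × 1,000,000,000,000,000 = 70,000,000,000,000,000 bytes
difference = 8,812,993,478,983,680 bytes
8,812,993,478,983,680 / 1,000,000,000,000 = 8,812.99 TB

8,812.99 TB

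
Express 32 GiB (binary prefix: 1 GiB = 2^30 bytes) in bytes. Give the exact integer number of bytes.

32 × 1,073,741,824 = 34,359,738,368 bytes  (1 GiB = 2^30 bytes)

34,359,738,368 bytes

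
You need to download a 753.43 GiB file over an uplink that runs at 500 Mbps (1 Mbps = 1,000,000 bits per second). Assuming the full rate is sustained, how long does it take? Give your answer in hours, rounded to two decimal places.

3.60 hours

753.43 GiB = 808,989,302,456.32 bytes = 6,471,914,419,650.56 bits
500 Mbps = 500,000,000 bits/s
time = 6,471,914,419,650.56 / 500,000,000 = 12,943.8288 s
12,943.8288 s / 3600 = 3.60 hours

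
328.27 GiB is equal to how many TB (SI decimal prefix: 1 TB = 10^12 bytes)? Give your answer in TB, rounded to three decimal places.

0.352 TB

328.27 GiB = 328.27 × 2^30 bytes = 352,477,228,564.48 bytes
1 TB = 1,000,000,000,000 bytes
352,477,228,564.48 / 1,000,000,000,000 = 0.352 TB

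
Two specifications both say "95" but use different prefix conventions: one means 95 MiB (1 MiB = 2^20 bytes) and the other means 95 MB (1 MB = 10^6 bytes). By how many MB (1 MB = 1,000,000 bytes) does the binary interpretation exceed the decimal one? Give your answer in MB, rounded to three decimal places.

4.615 MB

95 MiB = 95 × 1,048,576 = 99,614,720 bytes
95 MB = 95 × 1,000,000 = 95,000,000 bytes
difference = 4,614,720 bytes
4,614,720 / 1,000,000 = 4.615 MB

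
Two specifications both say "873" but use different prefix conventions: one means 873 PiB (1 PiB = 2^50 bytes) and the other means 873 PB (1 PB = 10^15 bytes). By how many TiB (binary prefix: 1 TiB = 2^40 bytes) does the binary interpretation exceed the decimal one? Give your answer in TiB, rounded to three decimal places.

873 PiB = 873 × 1,125,899,906,842,624 = 982,910,618,673,610,752 bytes
873 PB = 873 × 1,000,000,000,000,000 = 873,000,000,000,000,000 bytes
difference = 109,910,618,673,610,752 bytes
109,910,618,673,610,752 / 1,099,511,627,776 = 99,963.125 TiB

99,963.125 TiB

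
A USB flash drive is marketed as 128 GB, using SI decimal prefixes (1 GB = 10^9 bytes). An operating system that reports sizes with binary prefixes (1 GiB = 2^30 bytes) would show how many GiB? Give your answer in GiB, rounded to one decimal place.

119.2 GiB

128 GB = 128 × 10^9 bytes = 128,000,000,000 bytes
1 GiB = 1,073,741,824 bytes
128,000,000,000 / 1,073,741,824 = 119.2 GiB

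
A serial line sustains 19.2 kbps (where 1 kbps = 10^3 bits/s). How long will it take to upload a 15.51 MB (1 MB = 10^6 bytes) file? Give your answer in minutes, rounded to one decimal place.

15.51 MB = 15,510,000 bytes = 124,080,000 bits
19.2 kbps = 19,200 bits/s
time = 124,080,000 / 19,200 = 6,462.50 s
6,462.50 s / 60 = 107.7 minutes

107.7 minutes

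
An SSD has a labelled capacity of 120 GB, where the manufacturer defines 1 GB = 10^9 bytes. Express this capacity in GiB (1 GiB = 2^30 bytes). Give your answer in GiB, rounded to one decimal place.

120 GB = 120 × 10^9 bytes = 120,000,000,000 bytes
1 GiB = 1,073,741,824 bytes
120,000,000,000 / 1,073,741,824 = 111.8 GiB

111.8 GiB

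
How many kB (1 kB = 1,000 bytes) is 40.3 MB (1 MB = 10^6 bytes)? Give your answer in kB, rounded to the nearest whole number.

40.3 MB = 40.3 × 10^6 bytes = 40,300,000 bytes
1 kB = 10^3 bytes = 1,000 bytes
40,300,000 / 1,000 = 40,300 kB

40,300 kB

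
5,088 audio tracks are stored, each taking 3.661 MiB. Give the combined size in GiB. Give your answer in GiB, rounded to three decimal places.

Total = 5,088 × 3.661 MiB = 18627.168 MiB
= 18627.168 × 1,048,576 bytes = 19,532,001,312.768 bytes
1 GiB = 1,073,741,824 bytes
19,532,001,312.768 / 1,073,741,824 = 18.191 GiB

18.191 GiB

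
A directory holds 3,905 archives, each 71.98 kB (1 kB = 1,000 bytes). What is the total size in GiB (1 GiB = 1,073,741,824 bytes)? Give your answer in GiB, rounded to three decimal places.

0.262 GiB

Total = 3,905 × 71.98 kB = 281081.9 kB
= 281081.9 × 1,000 bytes = 281,081,900 bytes
1 GiB = 1,073,741,824 bytes
281,081,900 / 1,073,741,824 = 0.262 GiB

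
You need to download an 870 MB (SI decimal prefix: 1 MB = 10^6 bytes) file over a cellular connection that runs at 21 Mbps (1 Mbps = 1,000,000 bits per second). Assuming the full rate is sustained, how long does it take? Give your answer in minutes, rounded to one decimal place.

870 MB = 870,000,000 bytes = 6,960,000,000 bits
21 Mbps = 21,000,000 bits/s
time = 6,960,000,000 / 21,000,000 = 331.43 s
331.43 s / 60 = 5.5 minutes

5.5 minutes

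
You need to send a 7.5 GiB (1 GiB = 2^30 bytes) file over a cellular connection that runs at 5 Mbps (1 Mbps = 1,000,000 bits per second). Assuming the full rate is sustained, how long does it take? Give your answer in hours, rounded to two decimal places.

3.58 hours

7.5 GiB = 8,053,063,680 bytes = 64,424,509,440 bits
5 Mbps = 5,000,000 bits/s
time = 64,424,509,440 / 5,000,000 = 12,884.9019 s
12,884.9019 s / 3600 = 3.58 hours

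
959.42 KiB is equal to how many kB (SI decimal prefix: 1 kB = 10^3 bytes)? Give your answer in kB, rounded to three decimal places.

982.446 kB

959.42 KiB × 1,024 bytes/KiB = 982,446.08 bytes
1 kB = 10^3 bytes = 1,000 bytes
982,446.08 / 1,000 = 982.446 kB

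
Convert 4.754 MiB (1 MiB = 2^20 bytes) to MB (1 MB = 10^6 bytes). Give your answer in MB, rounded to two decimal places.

4.98 MB

4.754 MiB × 1,048,576 bytes/MiB = 4,984,930.304 bytes
1 MB = 10^6 bytes = 1,000,000 bytes
4,984,930.304 / 1,000,000 = 4.98 MB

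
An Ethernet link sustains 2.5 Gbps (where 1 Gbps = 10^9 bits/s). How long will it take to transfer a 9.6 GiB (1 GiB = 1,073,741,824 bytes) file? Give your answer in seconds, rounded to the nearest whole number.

33 seconds

9.6 GiB = 10,307,921,510.4 bytes = 82,463,372,083.2 bits
2.5 Gbps = 2,500,000,000 bits/s
time = 82,463,372,083.2 / 2,500,000,000 = 33 s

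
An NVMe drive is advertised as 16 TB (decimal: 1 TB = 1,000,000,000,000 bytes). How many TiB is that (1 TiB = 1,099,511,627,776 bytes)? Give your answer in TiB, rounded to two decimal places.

16 TB = 16 × 10^12 bytes = 16,000,000,000,000 bytes
1 TiB = 2^40 bytes = 1,099,511,627,776 bytes
16,000,000,000,000 / 1,099,511,627,776 = 14.55 TiB

14.55 TiB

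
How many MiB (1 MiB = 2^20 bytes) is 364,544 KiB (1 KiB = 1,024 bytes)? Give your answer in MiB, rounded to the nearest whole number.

356 MiB

364,544 KiB × 1,024 bytes/KiB = 373,293,056 bytes
1 MiB = 2^20 bytes = 1,048,576 bytes
373,293,056 / 1,048,576 = 356 MiB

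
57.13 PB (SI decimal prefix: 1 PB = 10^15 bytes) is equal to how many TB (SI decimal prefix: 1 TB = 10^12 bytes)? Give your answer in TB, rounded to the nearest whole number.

57,130 TB

57.13 PB = 57.13 × 10^15 bytes = 57,130,000,000,000,000 bytes
1 TB = 1,000,000,000,000 bytes
57,130,000,000,000,000 / 1,000,000,000,000 = 57,130 TB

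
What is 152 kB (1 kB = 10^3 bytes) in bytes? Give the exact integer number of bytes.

152,000 bytes

152 × 1,000 = 152,000 bytes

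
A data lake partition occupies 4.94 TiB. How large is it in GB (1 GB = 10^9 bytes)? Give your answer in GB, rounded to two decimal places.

4.94 TiB = 4.94 × 2^40 bytes = 5,431,587,441,213.44 bytes
1 GB = 1,000,000,000 bytes
5,431,587,441,213.44 / 1,000,000,000 = 5,431.59 GB

5,431.59 GB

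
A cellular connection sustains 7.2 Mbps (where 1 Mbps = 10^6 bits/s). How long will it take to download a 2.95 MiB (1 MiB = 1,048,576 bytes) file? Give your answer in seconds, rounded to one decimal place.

3.4 seconds

2.95 MiB = 3,093,299.2 bytes = 24,746,393.6 bits
7.2 Mbps = 7,200,000 bits/s
time = 24,746,393.6 / 7,200,000 = 3.4 s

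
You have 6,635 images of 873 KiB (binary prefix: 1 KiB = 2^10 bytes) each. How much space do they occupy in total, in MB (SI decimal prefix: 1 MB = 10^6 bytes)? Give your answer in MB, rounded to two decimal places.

5,931.37 MB

Total = 6,635 × 873 KiB = 5,792,355 KiB
= 5,792,355 × 1,024 bytes = 5,931,371,520 bytes
1 MB = 1,000,000 bytes
5,931,371,520 / 1,000,000 = 5,931.37 MB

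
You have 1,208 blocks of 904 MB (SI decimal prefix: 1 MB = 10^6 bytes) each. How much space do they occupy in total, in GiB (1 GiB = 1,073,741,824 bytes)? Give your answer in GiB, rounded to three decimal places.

Total = 1,208 × 904 MB = 1,092,032 MB
= 1,092,032 × 1,000,000 bytes = 1,092,032,000,000 bytes
1 GiB = 1,073,741,824 bytes
1,092,032,000,000 / 1,073,741,824 = 1,017.034 GiB

1,017.034 GiB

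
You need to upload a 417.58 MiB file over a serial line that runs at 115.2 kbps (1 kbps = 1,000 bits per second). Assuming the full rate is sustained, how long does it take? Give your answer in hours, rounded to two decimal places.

417.58 MiB = 437,864,366.08 bytes = 3,502,914,928.64 bits
115.2 kbps = 115,200 bits/s
time = 3,502,914,928.64 / 115,200 = 30,407.2476 s
30,407.2476 s / 3600 = 8.45 hours

8.45 hours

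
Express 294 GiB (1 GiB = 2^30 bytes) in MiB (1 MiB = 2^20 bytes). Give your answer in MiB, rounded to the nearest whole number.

301,056 MiB

294 GiB = 294 × 2^30 bytes = 315,680,096,256 bytes
1 MiB = 2^20 bytes = 1,048,576 bytes
315,680,096,256 / 1,048,576 = 301,056 MiB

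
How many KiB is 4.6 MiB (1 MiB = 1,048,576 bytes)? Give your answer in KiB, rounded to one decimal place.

4,710.4 KiB

4.6 MiB = 4.6 × 2^20 bytes = 4,823,449.6 bytes
1 KiB = 1,024 bytes
4,823,449.6 / 1,024 = 4,710.4 KiB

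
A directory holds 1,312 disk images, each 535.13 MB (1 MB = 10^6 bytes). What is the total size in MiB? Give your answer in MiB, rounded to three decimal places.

669,565.735 MiB

Total = 1,312 × 535.13 MB = 702090.56 MB
= 702090.56 × 1,000,000 bytes = 702,090,560,000 bytes
1 MiB = 1,048,576 bytes
702,090,560,000 / 1,048,576 = 669,565.735 MiB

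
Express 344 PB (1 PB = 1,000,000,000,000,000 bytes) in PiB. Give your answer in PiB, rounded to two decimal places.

305.53 PiB

344 PB × 1,000,000,000,000,000 bytes/PB = 344,000,000,000,000,000 bytes
1 PiB = 1,125,899,906,842,624 bytes
344,000,000,000,000,000 / 1,125,899,906,842,624 = 305.53 PiB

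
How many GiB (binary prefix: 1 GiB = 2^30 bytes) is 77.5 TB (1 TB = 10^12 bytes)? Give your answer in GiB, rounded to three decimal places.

72,177.500 GiB

77.5 TB × 1,000,000,000,000 bytes/TB = 77,500,000,000,000 bytes
1 GiB = 1,073,741,824 bytes
77,500,000,000,000 / 1,073,741,824 = 72,177.500 GiB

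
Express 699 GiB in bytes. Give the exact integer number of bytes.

750,545,534,976 bytes

699 × 1,073,741,824 = 750,545,534,976 bytes  (1 GiB = 2^30 bytes)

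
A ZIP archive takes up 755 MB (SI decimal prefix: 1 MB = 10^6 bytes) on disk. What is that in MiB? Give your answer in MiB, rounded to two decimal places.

755 MB × 1,000,000 bytes/MB = 755,000,000 bytes
1 MiB = 2^20 bytes = 1,048,576 bytes
755,000,000 / 1,048,576 = 720.02 MiB

720.02 MiB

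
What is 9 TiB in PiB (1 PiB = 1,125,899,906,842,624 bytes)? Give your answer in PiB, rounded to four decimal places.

9 TiB = 9 × 2^40 bytes = 9,895,604,649,984 bytes
1 PiB = 2^50 bytes = 1,125,899,906,842,624 bytes
9,895,604,649,984 / 1,125,899,906,842,624 = 0.0088 PiB

0.0088 PiB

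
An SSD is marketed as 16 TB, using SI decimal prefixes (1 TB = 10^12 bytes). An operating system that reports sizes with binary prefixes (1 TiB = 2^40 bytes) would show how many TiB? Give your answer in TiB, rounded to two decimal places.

16 TB × 1,000,000,000,000 bytes/TB = 16,000,000,000,000 bytes
1 TiB = 2^40 bytes = 1,099,511,627,776 bytes
16,000,000,000,000 / 1,099,511,627,776 = 14.55 TiB

14.55 TiB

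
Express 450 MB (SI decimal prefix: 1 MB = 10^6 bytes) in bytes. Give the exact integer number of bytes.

450 × 1,000,000 = 450,000,000 bytes

450,000,000 bytes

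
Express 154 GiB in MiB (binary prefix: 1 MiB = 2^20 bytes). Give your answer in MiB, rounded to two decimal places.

157,696.00 MiB

154 GiB × 1,073,741,824 bytes/GiB = 165,356,240,896 bytes
1 MiB = 2^20 bytes = 1,048,576 bytes
165,356,240,896 / 1,048,576 = 157,696.00 MiB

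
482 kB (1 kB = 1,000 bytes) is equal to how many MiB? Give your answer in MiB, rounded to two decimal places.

0.46 MiB

482 kB = 482 × 10^3 bytes = 482,000 bytes
1 MiB = 1,048,576 bytes
482,000 / 1,048,576 = 0.46 MiB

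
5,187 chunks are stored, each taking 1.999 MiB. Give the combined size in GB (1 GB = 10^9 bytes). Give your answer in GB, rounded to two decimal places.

Total = 5,187 × 1.999 MiB = 10368.813 MiB
= 10368.813 × 1,048,576 bytes = 10,872,488,460.288 bytes
1 GB = 1,000,000,000 bytes
10,872,488,460.288 / 1,000,000,000 = 10.87 GB

10.87 GB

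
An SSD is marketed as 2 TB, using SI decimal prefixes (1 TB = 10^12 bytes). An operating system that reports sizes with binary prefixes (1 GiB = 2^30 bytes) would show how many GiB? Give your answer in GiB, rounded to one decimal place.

2 TB × 1,000,000,000,000 bytes/TB = 2,000,000,000,000 bytes
1 GiB = 1,073,741,824 bytes
2,000,000,000,000 / 1,073,741,824 = 1,862.6 GiB

1,862.6 GiB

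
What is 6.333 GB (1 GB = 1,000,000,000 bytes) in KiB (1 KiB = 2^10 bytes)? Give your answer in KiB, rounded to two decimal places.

6,184,570.31 KiB

6.333 GB = 6.333 × 10^9 bytes = 6,333,000,000 bytes
1 KiB = 1,024 bytes
6,333,000,000 / 1,024 = 6,184,570.31 KiB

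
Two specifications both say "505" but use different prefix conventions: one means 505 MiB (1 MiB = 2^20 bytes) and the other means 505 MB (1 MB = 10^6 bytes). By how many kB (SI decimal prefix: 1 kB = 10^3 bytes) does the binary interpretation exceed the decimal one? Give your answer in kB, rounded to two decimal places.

24,530.88 kB

505 MiB = 505 × 1,048,576 = 529,530,880 bytes
505 MB = 505 × 1,000,000 = 505,000,000 bytes
difference = 24,530,880 bytes
24,530,880 / 1,000 = 24,530.88 kB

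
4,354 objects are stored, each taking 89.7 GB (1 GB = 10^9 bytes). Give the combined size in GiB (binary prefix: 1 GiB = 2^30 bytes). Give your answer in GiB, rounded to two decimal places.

363,731.57 GiB

Total = 4,354 × 89.7 GB = 390553.8 GB
= 390553.8 × 1,000,000,000 bytes = 390,553,800,000,000 bytes
1 GiB = 1,073,741,824 bytes
390,553,800,000,000 / 1,073,741,824 = 363,731.57 GiB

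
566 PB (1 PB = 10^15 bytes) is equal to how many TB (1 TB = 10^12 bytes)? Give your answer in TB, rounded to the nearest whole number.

566 PB = 566 × 10^15 bytes = 566,000,000,000,000,000 bytes
1 TB = 1,000,000,000,000 bytes
566,000,000,000,000,000 / 1,000,000,000,000 = 566,000 TB

566,000 TB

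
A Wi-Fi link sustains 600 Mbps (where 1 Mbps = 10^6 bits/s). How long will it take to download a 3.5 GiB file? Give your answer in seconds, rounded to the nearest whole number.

50 seconds

3.5 GiB = 3,758,096,384 bytes = 30,064,771,072 bits
600 Mbps = 600,000,000 bits/s
time = 30,064,771,072 / 600,000,000 = 50 s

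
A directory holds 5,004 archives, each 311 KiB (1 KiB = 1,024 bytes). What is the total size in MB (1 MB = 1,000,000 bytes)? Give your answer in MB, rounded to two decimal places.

Total = 5,004 × 311 KiB = 1,556,244 KiB
= 1,556,244 × 1,024 bytes = 1,593,593,856 bytes
1 MB = 1,000,000 bytes
1,593,593,856 / 1,000,000 = 1,593.59 MB

1,593.59 MB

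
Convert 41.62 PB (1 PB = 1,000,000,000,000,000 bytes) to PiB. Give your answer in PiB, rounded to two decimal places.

36.97 PiB

41.62 PB = 41.62 × 10^15 bytes = 41,620,000,000,000,000 bytes
1 PiB = 2^50 bytes = 1,125,899,906,842,624 bytes
41,620,000,000,000,000 / 1,125,899,906,842,624 = 36.97 PiB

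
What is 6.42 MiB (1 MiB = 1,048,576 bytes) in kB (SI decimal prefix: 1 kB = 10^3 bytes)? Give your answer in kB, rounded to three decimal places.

6,731.858 kB

6.42 MiB × 1,048,576 bytes/MiB = 6,731,857.92 bytes
1 kB = 1,000 bytes
6,731,857.92 / 1,000 = 6,731.858 kB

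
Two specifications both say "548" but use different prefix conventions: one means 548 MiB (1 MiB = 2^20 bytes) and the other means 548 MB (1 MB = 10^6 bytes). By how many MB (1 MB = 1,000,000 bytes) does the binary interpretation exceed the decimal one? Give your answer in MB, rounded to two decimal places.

26.62 MB

548 MiB = 548 × 1,048,576 = 574,619,648 bytes
548 MB = 548 × 1,000,000 = 548,000,000 bytes
difference = 26,619,648 bytes
26,619,648 / 1,000,000 = 26.62 MB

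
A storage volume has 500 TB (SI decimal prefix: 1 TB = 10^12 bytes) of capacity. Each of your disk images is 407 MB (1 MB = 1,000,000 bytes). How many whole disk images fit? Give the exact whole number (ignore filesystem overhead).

1,228,501

Capacity: 500 TB = 500,000,000,000,000 bytes
Per item: 407 MB = 407,000,000 bytes
⌊500,000,000,000,000 / 407,000,000⌋ = 1,228,501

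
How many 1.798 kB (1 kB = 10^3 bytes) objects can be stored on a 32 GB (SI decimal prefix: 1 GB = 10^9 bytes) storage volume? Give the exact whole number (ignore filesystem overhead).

17,797,552

Capacity: 32 GB = 32,000,000,000 bytes
Per item: 1.798 kB = 1,798 bytes
⌊32,000,000,000 / 1,798⌋ = 17,797,552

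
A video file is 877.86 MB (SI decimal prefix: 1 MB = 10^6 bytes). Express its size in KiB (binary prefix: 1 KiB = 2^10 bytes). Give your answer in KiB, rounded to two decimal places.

877.86 MB × 1,000,000 bytes/MB = 877,860,000 bytes
1 KiB = 1,024 bytes
877,860,000 / 1,024 = 857,285.16 KiB

857,285.16 KiB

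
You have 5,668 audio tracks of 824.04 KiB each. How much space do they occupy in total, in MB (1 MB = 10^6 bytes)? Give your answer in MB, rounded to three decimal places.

Total = 5,668 × 824.04 KiB = 4670658.72 KiB
= 4670658.72 × 1,024 bytes = 4,782,754,529.28 bytes
1 MB = 1,000,000 bytes
4,782,754,529.28 / 1,000,000 = 4,782.755 MB

4,782.755 MB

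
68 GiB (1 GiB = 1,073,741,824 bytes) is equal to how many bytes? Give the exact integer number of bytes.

68 × 1,073,741,824 = 73,014,444,032 bytes  (1 GiB = 2^30 bytes)

73,014,444,032 bytes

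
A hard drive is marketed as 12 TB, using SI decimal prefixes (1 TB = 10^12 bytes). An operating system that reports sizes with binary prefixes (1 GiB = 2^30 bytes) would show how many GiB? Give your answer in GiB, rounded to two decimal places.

11,175.87 GiB

12 TB = 12 × 10^12 bytes = 12,000,000,000,000 bytes
1 GiB = 2^30 bytes = 1,073,741,824 bytes
12,000,000,000,000 / 1,073,741,824 = 11,175.87 GiB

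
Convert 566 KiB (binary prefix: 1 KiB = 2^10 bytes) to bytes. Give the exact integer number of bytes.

579,584 bytes

566 × 1,024 = 579,584 bytes  (1 KiB = 2^10 bytes)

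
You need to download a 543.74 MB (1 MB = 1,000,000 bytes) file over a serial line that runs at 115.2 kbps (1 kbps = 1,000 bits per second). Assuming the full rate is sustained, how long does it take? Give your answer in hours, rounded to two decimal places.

543.74 MB = 543,740,000 bytes = 4,349,920,000 bits
115.2 kbps = 115,200 bits/s
time = 4,349,920,000 / 115,200 = 37,759.7222 s
37,759.7222 s / 3600 = 10.49 hours

10.49 hours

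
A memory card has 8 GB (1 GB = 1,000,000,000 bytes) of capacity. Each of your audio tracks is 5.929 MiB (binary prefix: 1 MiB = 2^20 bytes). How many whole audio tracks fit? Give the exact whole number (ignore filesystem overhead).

1,286

Capacity: 8 GB = 8,000,000,000 bytes
Per item: 5.929 MiB = 6,217,007.104 bytes
⌊8,000,000,000 / 6,217,007.104⌋ = 1,286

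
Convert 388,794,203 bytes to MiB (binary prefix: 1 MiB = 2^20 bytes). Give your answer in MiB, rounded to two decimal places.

370.78 MiB

388,794,203 bytes given.
1 MiB = 1,048,576 bytes
388,794,203 / 1,048,576 = 370.78 MiB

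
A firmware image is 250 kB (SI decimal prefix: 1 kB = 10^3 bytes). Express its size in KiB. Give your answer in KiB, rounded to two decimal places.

244.14 KiB

250 kB × 1,000 bytes/kB = 250,000 bytes
1 KiB = 1,024 bytes
250,000 / 1,024 = 244.14 KiB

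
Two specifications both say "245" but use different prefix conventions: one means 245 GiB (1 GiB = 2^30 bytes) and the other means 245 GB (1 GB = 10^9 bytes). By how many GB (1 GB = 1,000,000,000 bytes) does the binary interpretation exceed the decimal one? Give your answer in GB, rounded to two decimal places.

245 GiB = 245 × 1,073,741,824 = 263,066,746,880 bytes
245 GB = 245 × 1,000,000,000 = 245,000,000,000 bytes
difference = 18,066,746,880 bytes
18,066,746,880 / 1,000,000,000 = 18.07 GB

18.07 GB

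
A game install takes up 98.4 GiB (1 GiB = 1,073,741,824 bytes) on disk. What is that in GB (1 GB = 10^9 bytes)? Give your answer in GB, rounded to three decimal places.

98.4 GiB × 1,073,741,824 bytes/GiB = 105,656,195,481.6 bytes
1 GB = 1,000,000,000 bytes
105,656,195,481.6 / 1,000,000,000 = 105.656 GB

105.656 GB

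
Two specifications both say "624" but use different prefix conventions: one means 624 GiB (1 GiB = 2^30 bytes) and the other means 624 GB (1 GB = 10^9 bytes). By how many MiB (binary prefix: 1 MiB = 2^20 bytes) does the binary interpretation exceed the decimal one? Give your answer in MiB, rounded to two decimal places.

624 GiB = 624 × 1,073,741,824 = 670,014,898,176 bytes
624 GB = 624 × 1,000,000,000 = 624,000,000,000 bytes
difference = 46,014,898,176 bytes
46,014,898,176 / 1,048,576 = 43,883.23 MiB

43,883.23 MiB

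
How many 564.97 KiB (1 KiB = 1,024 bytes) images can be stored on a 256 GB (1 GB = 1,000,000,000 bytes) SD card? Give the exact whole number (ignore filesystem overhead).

Capacity: 256 GB = 256,000,000,000 bytes
Per item: 564.97 KiB = 578,529.28 bytes
⌊256,000,000,000 / 578,529.28⌋ = 442,501

442,501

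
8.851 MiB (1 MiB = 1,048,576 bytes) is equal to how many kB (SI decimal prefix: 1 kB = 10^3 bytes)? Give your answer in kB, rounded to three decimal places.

8.851 MiB × 1,048,576 bytes/MiB = 9,280,946.176 bytes
1 kB = 1,000 bytes
9,280,946.176 / 1,000 = 9,280.946 kB

9,280.946 kB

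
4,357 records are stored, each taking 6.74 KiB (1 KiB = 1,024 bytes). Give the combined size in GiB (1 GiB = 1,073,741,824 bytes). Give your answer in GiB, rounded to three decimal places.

Total = 4,357 × 6.74 KiB = 29366.18 KiB
= 29366.18 × 1,024 bytes = 30,070,968.32 bytes
1 GiB = 1,073,741,824 bytes
30,070,968.32 / 1,073,741,824 = 0.028 GiB

0.028 GiB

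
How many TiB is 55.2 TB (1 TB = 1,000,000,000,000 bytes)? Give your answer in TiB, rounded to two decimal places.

50.20 TiB

55.2 TB = 55.2 × 10^12 bytes = 55,200,000,000,000 bytes
1 TiB = 1,099,511,627,776 bytes
55,200,000,000,000 / 1,099,511,627,776 = 50.20 TiB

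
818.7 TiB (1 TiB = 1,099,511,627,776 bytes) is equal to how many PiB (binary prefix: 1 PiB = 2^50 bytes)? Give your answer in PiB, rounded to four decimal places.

818.7 TiB × 1,099,511,627,776 bytes/TiB = 900,170,169,660,211.2 bytes
1 PiB = 2^50 bytes = 1,125,899,906,842,624 bytes
900,170,169,660,211.2 / 1,125,899,906,842,624 = 0.7995 PiB

0.7995 PiB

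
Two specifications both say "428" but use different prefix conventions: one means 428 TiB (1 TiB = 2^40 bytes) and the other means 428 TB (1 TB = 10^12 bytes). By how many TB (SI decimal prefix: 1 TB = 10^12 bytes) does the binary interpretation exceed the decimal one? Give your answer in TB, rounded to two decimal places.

428 TiB = 428 × 1,099,511,627,776 = 470,590,976,688,128 bytes
428 TB = 428 × 1,000,000,000,000 = 428,000,000,000,000 bytes
difference = 42,590,976,688,128 bytes
42,590,976,688,128 / 1,000,000,000,000 = 42.59 TB

42.59 TB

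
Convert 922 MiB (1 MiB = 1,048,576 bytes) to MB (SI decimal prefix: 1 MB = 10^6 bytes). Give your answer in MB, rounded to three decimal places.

922 MiB = 922 × 2^20 bytes = 966,787,072 bytes
1 MB = 1,000,000 bytes
966,787,072 / 1,000,000 = 966.787 MB

966.787 MB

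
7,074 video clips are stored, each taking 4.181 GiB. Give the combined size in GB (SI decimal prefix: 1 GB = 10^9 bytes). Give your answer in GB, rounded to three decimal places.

31,757.411 GB

Total = 7,074 × 4.181 GiB = 29576.394 GiB
= 29576.394 × 1,073,741,824 bytes = 31,757,411,240,902.656 bytes
1 GB = 1,000,000,000 bytes
31,757,411,240,902.656 / 1,000,000,000 = 31,757.411 GB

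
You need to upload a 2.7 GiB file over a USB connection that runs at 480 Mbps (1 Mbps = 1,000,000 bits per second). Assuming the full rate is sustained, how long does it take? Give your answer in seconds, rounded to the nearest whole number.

2.7 GiB = 2,899,102,924.8 bytes = 23,192,823,398.4 bits
480 Mbps = 480,000,000 bits/s
time = 23,192,823,398.4 / 480,000,000 = 48 s

48 seconds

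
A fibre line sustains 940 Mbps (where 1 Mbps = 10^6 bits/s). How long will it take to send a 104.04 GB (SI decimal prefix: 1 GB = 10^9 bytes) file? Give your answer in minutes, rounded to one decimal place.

14.8 minutes

104.04 GB = 104,040,000,000 bytes = 832,320,000,000 bits
940 Mbps = 940,000,000 bits/s
time = 832,320,000,000 / 940,000,000 = 885.45 s
885.45 s / 60 = 14.8 minutes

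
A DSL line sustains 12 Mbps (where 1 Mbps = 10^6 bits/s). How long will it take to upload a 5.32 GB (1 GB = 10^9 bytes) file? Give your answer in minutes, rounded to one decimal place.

5.32 GB = 5,320,000,000 bytes = 42,560,000,000 bits
12 Mbps = 12,000,000 bits/s
time = 42,560,000,000 / 12,000,000 = 3,546.67 s
3,546.67 s / 60 = 59.1 minutes

59.1 minutes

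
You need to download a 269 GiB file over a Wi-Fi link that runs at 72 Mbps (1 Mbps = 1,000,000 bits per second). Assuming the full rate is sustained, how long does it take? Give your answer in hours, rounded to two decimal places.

8.91 hours

269 GiB = 288,836,550,656 bytes = 2,310,692,405,248 bits
72 Mbps = 72,000,000 bits/s
time = 2,310,692,405,248 / 72,000,000 = 32,092.9501 s
32,092.9501 s / 3600 = 8.91 hours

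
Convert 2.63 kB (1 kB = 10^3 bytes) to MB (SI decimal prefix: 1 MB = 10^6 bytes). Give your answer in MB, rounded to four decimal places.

2.63 kB × 1,000 bytes/kB = 2,630 bytes
1 MB = 1,000,000 bytes
2,630 / 1,000,000 = 0.0026 MB

0.0026 MB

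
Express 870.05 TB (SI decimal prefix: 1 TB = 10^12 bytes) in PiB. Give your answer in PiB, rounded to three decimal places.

0.773 PiB

870.05 TB × 1,000,000,000,000 bytes/TB = 870,050,000,000,000 bytes
1 PiB = 1,125,899,906,842,624 bytes
870,050,000,000,000 / 1,125,899,906,842,624 = 0.773 PiB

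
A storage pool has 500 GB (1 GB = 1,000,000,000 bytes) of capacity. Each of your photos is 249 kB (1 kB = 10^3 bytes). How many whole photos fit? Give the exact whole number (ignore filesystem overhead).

2,008,032

Capacity: 500 GB = 500,000,000,000 bytes
Per item: 249 kB = 249,000 bytes
⌊500,000,000,000 / 249,000⌋ = 2,008,032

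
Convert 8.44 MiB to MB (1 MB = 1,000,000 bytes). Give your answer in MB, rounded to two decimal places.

8.44 MiB = 8.44 × 2^20 bytes = 8,849,981.44 bytes
1 MB = 1,000,000 bytes
8,849,981.44 / 1,000,000 = 8.85 MB

8.85 MB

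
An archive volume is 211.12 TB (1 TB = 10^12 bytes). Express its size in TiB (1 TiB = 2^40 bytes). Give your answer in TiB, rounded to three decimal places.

192.013 TiB

211.12 TB = 211.12 × 10^12 bytes = 211,120,000,000,000 bytes
1 TiB = 1,099,511,627,776 bytes
211,120,000,000,000 / 1,099,511,627,776 = 192.013 TiB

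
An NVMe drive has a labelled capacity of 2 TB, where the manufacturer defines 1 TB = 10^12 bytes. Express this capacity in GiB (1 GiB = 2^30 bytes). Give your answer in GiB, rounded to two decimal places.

1,862.65 GiB

2 TB = 2 × 10^12 bytes = 2,000,000,000,000 bytes
1 GiB = 1,073,741,824 bytes
2,000,000,000,000 / 1,073,741,824 = 1,862.65 GiB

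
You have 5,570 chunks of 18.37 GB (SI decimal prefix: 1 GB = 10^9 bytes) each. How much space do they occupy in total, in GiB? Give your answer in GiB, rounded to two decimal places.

Total = 5,570 × 18.37 GB = 102320.9 GB
= 102320.9 × 1,000,000,000 bytes = 102,320,900,000,000 bytes
1 GiB = 1,073,741,824 bytes
102,320,900,000,000 / 1,073,741,824 = 95,293.76 GiB

95,293.76 GiB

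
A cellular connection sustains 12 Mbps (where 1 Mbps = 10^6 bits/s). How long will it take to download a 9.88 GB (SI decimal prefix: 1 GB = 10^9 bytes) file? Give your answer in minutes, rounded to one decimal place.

9.88 GB = 9,880,000,000 bytes = 79,040,000,000 bits
12 Mbps = 12,000,000 bits/s
time = 79,040,000,000 / 12,000,000 = 6,586.67 s
6,586.67 s / 60 = 109.8 minutes

109.8 minutes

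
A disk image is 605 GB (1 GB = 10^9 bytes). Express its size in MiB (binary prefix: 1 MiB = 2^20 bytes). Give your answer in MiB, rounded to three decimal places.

605 GB × 1,000,000,000 bytes/GB = 605,000,000,000 bytes
1 MiB = 1,048,576 bytes
605,000,000,000 / 1,048,576 = 576,972.961 MiB

576,972.961 MiB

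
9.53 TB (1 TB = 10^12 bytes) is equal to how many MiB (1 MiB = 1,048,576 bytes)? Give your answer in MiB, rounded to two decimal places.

9.53 TB = 9.53 × 10^12 bytes = 9,530,000,000,000 bytes
1 MiB = 2^20 bytes = 1,048,576 bytes
9,530,000,000,000 / 1,048,576 = 9,088,516.24 MiB

9,088,516.24 MiB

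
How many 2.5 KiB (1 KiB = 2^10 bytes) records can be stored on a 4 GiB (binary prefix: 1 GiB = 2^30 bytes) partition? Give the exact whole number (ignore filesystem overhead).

1,677,721

Capacity: 4 GiB = 4,294,967,296 bytes
Per item: 2.5 KiB = 2,560 bytes
⌊4,294,967,296 / 2,560⌋ = 1,677,721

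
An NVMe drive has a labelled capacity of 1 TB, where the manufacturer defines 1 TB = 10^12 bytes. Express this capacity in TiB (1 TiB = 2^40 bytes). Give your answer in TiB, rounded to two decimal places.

0.91 TiB

1 TB × 1,000,000,000,000 bytes/TB = 1,000,000,000,000 bytes
1 TiB = 1,099,511,627,776 bytes
1,000,000,000,000 / 1,099,511,627,776 = 0.91 TiB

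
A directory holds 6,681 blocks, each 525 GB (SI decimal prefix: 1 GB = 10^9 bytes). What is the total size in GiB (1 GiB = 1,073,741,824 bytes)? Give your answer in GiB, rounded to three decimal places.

3,266,637.214 GiB

Total = 6,681 × 525 GB = 3,507,525 GB
= 3,507,525 × 1,000,000,000 bytes = 3,507,525,000,000,000 bytes
1 GiB = 1,073,741,824 bytes
3,507,525,000,000,000 / 1,073,741,824 = 3,266,637.214 GiB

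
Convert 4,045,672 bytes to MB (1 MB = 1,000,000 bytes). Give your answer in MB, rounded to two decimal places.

4.05 MB

4,045,672 bytes given.
1 MB = 1,000,000 bytes
4,045,672 / 1,000,000 = 4.05 MB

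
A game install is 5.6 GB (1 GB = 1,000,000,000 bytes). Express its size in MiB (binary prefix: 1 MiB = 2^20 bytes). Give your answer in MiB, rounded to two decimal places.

5.6 GB = 5.6 × 10^9 bytes = 5,600,000,000 bytes
1 MiB = 2^20 bytes = 1,048,576 bytes
5,600,000,000 / 1,048,576 = 5,340.58 MiB

5,340.58 MiB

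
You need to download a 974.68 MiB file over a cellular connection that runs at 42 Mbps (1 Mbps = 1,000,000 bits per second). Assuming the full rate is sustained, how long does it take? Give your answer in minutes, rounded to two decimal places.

974.68 MiB = 1,022,026,055.68 bytes = 8,176,208,445.44 bits
42 Mbps = 42,000,000 bits/s
time = 8,176,208,445.44 / 42,000,000 = 194.672 s
194.672 s / 60 = 3.24 minutes

3.24 minutes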